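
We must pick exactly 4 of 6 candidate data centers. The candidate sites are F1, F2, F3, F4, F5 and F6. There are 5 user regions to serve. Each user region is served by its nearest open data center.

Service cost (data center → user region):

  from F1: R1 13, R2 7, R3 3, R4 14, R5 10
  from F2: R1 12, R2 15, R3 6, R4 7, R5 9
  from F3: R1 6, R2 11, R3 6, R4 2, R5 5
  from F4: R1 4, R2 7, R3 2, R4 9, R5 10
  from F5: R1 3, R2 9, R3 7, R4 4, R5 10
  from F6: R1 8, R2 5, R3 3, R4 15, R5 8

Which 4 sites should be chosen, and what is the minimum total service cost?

Choose F3, F4, F5 and F6; total service cost 17.

With exactly 4 open, each user region uses its cheapest among the chosen.
{F3, F4, F5, F6}: R1→F5 3, R2→F6 5, R3→F4 2, R4→F3 2, R5→F3 5. Service cost 17.
{F1, F3, F4, F6}: service cost 18
{F1, F3, F5, F6}: service cost 18
Among all 15 size-4 choices, {F3, F4, F5, F6} is lowest.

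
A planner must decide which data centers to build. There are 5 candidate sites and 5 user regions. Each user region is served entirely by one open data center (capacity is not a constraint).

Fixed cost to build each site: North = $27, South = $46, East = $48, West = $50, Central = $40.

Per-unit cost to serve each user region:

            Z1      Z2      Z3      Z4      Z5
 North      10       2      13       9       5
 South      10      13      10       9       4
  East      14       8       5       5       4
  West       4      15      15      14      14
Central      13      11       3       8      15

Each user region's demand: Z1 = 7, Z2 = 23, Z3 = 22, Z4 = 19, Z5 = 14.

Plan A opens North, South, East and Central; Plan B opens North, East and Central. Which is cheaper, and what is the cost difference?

Plan B is cheaper by 46.

Plan A: {North, South, East, Central}: Z1→North 10·7=70, Z2→North 2·23=46, Z3→Central 3·22=66, Z4→East 5·19=95, Z5→South 4·14=56. Service 333; fixed 161; total 494.
Plan B: {North, East, Central}: Z1→North 10·7=70, Z2→North 2·23=46, Z3→Central 3·22=66, Z4→East 5·19=95, Z5→East 4·14=56. Service 333; fixed 115; total 448.
Difference: |494 − 448| = 46.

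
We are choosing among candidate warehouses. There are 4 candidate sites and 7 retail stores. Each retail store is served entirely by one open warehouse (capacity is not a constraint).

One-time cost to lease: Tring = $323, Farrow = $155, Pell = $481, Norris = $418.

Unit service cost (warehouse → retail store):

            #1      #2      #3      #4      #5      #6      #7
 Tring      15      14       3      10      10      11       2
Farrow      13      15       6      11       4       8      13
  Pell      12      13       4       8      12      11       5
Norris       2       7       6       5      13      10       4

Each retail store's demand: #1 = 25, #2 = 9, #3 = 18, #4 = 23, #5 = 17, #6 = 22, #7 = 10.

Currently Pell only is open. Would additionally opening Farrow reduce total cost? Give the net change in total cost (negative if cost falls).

Yes — net change −47 (cost falls by 47).

Current service cost with {Pell}: 1169.
Adding Farrow: each retail store re-picks its cheapest; new service cost 967, saving 202.
Extra fixed cost: 155. Net change = 155 − 202 = -47.
(Totals: 1650 → 1603.)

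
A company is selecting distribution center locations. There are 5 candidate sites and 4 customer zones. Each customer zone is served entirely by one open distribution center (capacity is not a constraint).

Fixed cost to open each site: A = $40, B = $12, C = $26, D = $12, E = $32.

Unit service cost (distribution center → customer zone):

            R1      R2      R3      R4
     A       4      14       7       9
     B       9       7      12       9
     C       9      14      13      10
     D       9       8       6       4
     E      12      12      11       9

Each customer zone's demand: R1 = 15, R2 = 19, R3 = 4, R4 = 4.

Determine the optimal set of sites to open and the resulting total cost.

Open A, B and D; minimum total cost 297.

For any fixed open set, each customer zone goes to its cheapest open site; total = fixed + service.
{A, B, D}: R1→A 4·15=60, R2→B 7·19=133, R3→D 6·4=24, R4→D 4·4=16. Service 233; fixed 64; total 297.
{A, D}: service 252 + fixed 52 = 304
{A, B}: service 257 + fixed 52 = 309
{A, B, C, D, E}: R1→A 4·15=60, R2→B 7·19=133, R3→D 6·4=24, R4→D 4·4=16. Service 233; fixed 122; total 355.
No other subset beats 297.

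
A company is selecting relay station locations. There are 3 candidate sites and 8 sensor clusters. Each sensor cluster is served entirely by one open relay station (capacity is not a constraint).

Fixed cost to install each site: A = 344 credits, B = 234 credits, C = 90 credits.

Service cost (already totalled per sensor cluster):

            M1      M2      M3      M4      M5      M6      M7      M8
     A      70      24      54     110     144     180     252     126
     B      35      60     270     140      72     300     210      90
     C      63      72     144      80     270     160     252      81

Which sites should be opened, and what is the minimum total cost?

For any fixed open set, each sensor cluster goes to its cheapest open site; total = fixed + service.
{B, C}: M1→B 35, M2→B 60, M3→C 144, M4→C 80, M5→B 72, M6→C 160, M7→B 210, M8→C 81. Service 842; fixed 324; total 1166.
{C}: M1→C 63, M2→C 72, M3→C 144, M4→C 80, M5→C 270, M6→C 160, M7→C 252, M8→C 81. Service 1122; fixed 90; total 1212.
{A, C}: M1→C 63, M2→A 24, M3→A 54, M4→C 80, M5→A 144, M6→C 160, M7→A 252, M8→C 81. Service 858; fixed 434; total 1292.
{A, B, C}: service 716 + fixed 668 = 1384
No other subset beats 1166.

Open B and C; minimum total cost 1166.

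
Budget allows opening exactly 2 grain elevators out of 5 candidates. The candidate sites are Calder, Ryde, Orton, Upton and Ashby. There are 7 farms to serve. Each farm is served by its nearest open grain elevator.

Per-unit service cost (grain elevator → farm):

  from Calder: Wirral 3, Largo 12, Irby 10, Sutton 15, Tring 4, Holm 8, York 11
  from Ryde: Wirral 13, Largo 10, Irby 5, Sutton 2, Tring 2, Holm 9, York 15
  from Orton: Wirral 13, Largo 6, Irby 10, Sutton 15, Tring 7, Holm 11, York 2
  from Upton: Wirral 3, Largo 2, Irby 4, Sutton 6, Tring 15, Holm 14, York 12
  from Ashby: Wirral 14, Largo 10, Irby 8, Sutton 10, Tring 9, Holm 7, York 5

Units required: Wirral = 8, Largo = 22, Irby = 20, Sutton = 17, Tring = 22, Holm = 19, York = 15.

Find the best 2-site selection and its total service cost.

Choose Ryde and Upton; total service cost 577.

With exactly 2 open, each farm uses its cheapest among the chosen.
{Ryde, Upton}: Wirral→Upton 3·8=24, Largo→Upton 2·22=44, Irby→Upton 4·20=80, Sutton→Ryde 2·17=34, Tring→Ryde 2·22=44, Holm→Ryde 9·19=171, York→Upton 12·15=180. Service cost 577.
{Ryde, Orton}: service cost 615
{Orton, Upton}: service cost 643
Among all 10 size-2 choices, {Ryde, Upton} is lowest.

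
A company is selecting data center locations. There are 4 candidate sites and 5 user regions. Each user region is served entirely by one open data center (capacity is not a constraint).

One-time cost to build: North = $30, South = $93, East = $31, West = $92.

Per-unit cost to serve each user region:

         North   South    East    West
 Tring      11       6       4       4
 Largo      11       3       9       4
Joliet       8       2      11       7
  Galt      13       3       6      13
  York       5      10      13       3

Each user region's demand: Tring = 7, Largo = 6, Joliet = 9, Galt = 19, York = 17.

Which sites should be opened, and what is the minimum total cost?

Open North and South; minimum total cost 343.

For any fixed open set, each user region goes to its cheapest open site; total = fixed + service.
{North, South}: Tring→South 6·7=42, Largo→South 3·6=18, Joliet→South 2·9=18, Galt→South 3·19=57, York→North 5·17=85. Service 220; fixed 123; total 343.
{South, West}: service 172 + fixed 185 = 357
{North, South, East}: Tring→East 4·7=28, Largo→South 3·6=18, Joliet→South 2·9=18, Galt→South 3·19=57, York→North 5·17=85. Service 206; fixed 154; total 360.
{North, South, East, West}: service 172 + fixed 246 = 418
(All 15 nonempty subsets were checked; North and South is lowest.)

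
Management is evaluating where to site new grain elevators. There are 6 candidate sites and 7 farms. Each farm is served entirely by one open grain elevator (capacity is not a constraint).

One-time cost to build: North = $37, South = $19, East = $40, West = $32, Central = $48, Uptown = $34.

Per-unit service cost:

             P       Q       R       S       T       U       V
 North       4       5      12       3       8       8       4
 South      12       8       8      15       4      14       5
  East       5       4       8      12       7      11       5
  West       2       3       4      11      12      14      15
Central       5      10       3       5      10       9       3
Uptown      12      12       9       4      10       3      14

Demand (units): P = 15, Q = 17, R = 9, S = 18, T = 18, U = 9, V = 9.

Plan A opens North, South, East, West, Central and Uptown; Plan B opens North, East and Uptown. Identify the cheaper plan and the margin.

Plan A is cheaper by 56.

Plan A: {North, South, East, West, Central, Uptown}: P→West 2·15=30, Q→West 3·17=51, R→Central 3·9=27, S→North 3·18=54, T→South 4·18=72, U→Uptown 3·9=27, V→Central 3·9=27. Service 288; fixed 210; total 498.
Plan B: {North, East, Uptown}: P→North 4·15=60, Q→East 4·17=68, R→East 8·9=72, S→North 3·18=54, T→East 7·18=126, U→Uptown 3·9=27, V→North 4·9=36. Service 443; fixed 111; total 554.
Difference: |498 − 554| = 56.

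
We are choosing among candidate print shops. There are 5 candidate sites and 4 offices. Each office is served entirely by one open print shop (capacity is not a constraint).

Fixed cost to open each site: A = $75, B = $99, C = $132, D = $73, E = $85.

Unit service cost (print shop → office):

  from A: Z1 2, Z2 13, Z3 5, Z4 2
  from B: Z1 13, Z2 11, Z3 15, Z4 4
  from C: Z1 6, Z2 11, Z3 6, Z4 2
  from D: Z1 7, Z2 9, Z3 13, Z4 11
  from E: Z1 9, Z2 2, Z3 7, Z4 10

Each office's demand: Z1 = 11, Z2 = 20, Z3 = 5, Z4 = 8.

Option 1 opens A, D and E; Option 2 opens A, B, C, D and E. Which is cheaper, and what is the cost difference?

Option 1: {A, D, E}: Z1→A 2·11=22, Z2→E 2·20=40, Z3→A 5·5=25, Z4→A 2·8=16. Service 103; fixed 233; total 336.
Option 2: {A, B, C, D, E}: Z1→A 2·11=22, Z2→E 2·20=40, Z3→A 5·5=25, Z4→A 2·8=16. Service 103; fixed 464; total 567.
Difference: |336 − 567| = 231.

Option 1 is cheaper by 231.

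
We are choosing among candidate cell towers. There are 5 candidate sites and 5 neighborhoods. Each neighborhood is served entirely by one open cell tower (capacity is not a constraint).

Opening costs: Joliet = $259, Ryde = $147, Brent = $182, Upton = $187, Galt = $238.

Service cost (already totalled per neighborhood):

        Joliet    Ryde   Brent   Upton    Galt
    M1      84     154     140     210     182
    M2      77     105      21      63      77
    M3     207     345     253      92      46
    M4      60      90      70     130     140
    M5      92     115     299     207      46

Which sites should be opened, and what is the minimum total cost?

Open Galt only; minimum total cost 729.

For any fixed open set, each neighborhood goes to its cheapest open site; total = fixed + service.
{Galt}: M1→Galt 182, M2→Galt 77, M3→Galt 46, M4→Galt 140, M5→Galt 46. Service 491; fixed 238; total 729.
{Brent, Galt}: M1→Brent 140, M2→Brent 21, M3→Galt 46, M4→Brent 70, M5→Galt 46. Service 323; fixed 420; total 743.
{Joliet}: M1→Joliet 84, M2→Joliet 77, M3→Joliet 207, M4→Joliet 60, M5→Joliet 92. Service 520; fixed 259; total 779.
{Joliet, Ryde, Brent, Upton, Galt}: M1→Joliet 84, M2→Brent 21, M3→Galt 46, M4→Joliet 60, M5→Galt 46. Service 257; fixed 1013; total 1270.
No other subset beats 729.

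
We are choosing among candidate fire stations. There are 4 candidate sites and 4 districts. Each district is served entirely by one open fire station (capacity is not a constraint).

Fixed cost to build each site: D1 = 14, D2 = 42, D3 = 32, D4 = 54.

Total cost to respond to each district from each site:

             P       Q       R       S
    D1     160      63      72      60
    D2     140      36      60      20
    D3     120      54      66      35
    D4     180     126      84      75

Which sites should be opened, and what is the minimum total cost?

Open D2 only; minimum total cost 298.

For any fixed open set, each district goes to its cheapest open site; total = fixed + service.
{D2}: P→D2 140, Q→D2 36, R→D2 60, S→D2 20. Service 256; fixed 42; total 298.
{D3}: P→D3 120, Q→D3 54, R→D3 66, S→D3 35. Service 275; fixed 32; total 307.
{D2, D3}: service 236 + fixed 74 = 310
{D1, D2, D3, D4}: P→D3 120, Q→D2 36, R→D2 60, S→D2 20. Service 236; fixed 142; total 378.
No other subset beats 298.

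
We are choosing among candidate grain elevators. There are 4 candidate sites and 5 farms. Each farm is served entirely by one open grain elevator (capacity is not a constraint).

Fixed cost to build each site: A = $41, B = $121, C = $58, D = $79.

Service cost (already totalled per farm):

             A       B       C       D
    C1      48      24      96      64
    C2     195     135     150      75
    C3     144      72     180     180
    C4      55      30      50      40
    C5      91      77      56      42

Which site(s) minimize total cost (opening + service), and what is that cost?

For any fixed open set, each farm goes to its cheapest open site; total = fixed + service.
{B, D}: C1→B 24, C2→D 75, C3→B 72, C4→B 30, C5→D 42. Service 243; fixed 200; total 443.
{B}: service 338 + fixed 121 = 459
{A, D}: service 349 + fixed 120 = 469
{A, B, C, D}: service 243 + fixed 299 = 542
No other subset beats 443.

Open B and D; minimum total cost 443.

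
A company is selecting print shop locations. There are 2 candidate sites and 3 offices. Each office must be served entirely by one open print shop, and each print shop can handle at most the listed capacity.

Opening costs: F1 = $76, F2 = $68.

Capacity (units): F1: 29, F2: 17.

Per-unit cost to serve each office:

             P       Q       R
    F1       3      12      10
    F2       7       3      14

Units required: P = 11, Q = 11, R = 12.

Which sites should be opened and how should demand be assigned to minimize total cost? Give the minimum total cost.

Open {F1, F2}: P→F1 3·11=33, Q→F2 3·11=33, R→F1 10·12=120.
Loads: F1 carries 23/29, F2 carries 11/17. Service 186; fixed 144; total 330.
Next best feasible plan costs 473.

Minimum total cost: 330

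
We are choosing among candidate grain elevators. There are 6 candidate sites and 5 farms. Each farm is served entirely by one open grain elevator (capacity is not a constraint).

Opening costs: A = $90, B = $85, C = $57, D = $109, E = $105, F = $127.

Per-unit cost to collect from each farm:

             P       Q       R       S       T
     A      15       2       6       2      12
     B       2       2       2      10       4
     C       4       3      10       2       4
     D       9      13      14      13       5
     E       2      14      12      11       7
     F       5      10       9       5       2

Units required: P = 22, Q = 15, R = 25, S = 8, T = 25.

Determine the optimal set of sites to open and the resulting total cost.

Open B and C; minimum total cost 382.

For any fixed open set, each farm goes to its cheapest open site; total = fixed + service.
{B, C}: P→B 2·22=44, Q→B 2·15=30, R→B 2·25=50, S→C 2·8=16, T→B 4·25=100. Service 240; fixed 142; total 382.
{B}: P→B 2·22=44, Q→B 2·15=30, R→B 2·25=50, S→B 10·8=80, T→B 4·25=100. Service 304; fixed 85; total 389.
{A, B}: service 240 + fixed 175 = 415
{A, B, C, D, E, F}: P→B 2·22=44, Q→A 2·15=30, R→B 2·25=50, S→A 2·8=16, T→F 2·25=50. Service 190; fixed 573; total 763.
No other subset beats 382.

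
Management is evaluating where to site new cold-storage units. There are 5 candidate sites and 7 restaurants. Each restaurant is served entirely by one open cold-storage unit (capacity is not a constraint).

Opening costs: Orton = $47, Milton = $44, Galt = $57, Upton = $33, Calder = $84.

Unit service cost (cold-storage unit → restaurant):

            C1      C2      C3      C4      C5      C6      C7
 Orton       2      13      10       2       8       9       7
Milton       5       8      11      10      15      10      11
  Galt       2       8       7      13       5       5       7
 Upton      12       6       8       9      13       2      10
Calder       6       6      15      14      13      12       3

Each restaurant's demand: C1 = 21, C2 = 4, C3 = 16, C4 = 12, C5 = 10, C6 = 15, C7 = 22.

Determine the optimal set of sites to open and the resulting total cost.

Open Orton, Upton and Calder; minimum total cost 558.

For any fixed open set, each restaurant goes to its cheapest open site; total = fixed + service.
{Orton, Upton, Calder}: C1→Orton 2·21=42, C2→Upton 6·4=24, C3→Upton 8·16=128, C4→Orton 2·12=24, C5→Orton 8·10=80, C6→Upton 2·15=30, C7→Calder 3·22=66. Service 394; fixed 164; total 558.
{Orton, Upton}: C1→Orton 2·21=42, C2→Upton 6·4=24, C3→Upton 8·16=128, C4→Orton 2·12=24, C5→Orton 8·10=80, C6→Upton 2·15=30, C7→Orton 7·22=154. Service 482; fixed 80; total 562.
{Orton, Galt, Upton, Calder}: service 348 + fixed 221 = 569
{Orton, Milton, Galt, Upton, Calder}: C1→Orton 2·21=42, C2→Upton 6·4=24, C3→Galt 7·16=112, C4→Orton 2·12=24, C5→Galt 5·10=50, C6→Upton 2·15=30, C7→Calder 3·22=66. Service 348; fixed 265; total 613.
No other subset beats 558.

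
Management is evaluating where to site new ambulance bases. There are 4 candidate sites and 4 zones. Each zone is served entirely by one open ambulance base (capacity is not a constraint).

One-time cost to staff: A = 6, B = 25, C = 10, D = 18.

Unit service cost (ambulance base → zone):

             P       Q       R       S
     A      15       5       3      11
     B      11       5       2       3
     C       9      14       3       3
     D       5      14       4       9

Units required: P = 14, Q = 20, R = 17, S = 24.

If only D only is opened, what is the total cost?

Total cost: 652

Each zone is assigned to its cheapest site among the open ones.
{D}: P→D 5·14=70, Q→D 14·20=280, R→D 4·17=68, S→D 9·24=216. Service 634; fixed 18; total 652.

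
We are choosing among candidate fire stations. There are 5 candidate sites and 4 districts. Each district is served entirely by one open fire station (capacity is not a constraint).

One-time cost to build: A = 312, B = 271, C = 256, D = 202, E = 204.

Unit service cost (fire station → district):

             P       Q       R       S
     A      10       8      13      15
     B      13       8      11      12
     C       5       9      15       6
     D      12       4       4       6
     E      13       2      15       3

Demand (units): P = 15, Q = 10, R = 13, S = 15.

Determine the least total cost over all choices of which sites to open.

Minimum total cost: 564

For any fixed open set, each district goes to its cheapest open site; total = fixed + service.
{D}: P→D 12·15=180, Q→D 4·10=40, R→D 4·13=52, S→D 6·15=90. Service 362; fixed 202; total 564.
{E}: P→E 13·15=195, Q→E 2·10=20, R→E 15·13=195, S→E 3·15=45. Service 455; fixed 204; total 659.
{D, E}: service 297 + fixed 406 = 703
{A, B, C, D, E}: service 192 + fixed 1245 = 1437
No other subset beats 564.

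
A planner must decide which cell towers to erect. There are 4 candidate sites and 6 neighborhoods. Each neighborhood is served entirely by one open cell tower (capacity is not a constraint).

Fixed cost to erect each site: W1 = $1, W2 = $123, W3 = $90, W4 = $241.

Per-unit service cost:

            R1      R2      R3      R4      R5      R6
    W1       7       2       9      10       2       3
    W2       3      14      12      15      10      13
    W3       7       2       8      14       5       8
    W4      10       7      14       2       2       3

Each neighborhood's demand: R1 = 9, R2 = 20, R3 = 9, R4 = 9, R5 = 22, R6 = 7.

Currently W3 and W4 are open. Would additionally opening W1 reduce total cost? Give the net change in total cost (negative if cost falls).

No — net change +1 (cost rises by 1).

Current service cost with {W3, W4}: 258.
Adding W1: each neighborhood re-picks its cheapest; new service cost 258, saving 0.
Extra fixed cost: 1. Net change = 1 − 0 = 1.
(Totals: 589 → 590.)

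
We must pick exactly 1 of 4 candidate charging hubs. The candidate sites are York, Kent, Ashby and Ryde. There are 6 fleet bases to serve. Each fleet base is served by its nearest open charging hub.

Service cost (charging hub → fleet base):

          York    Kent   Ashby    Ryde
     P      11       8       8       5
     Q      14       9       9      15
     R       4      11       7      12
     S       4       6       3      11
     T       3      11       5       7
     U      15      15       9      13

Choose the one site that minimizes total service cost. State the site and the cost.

With exactly 1 open, each fleet base uses its cheapest among the chosen.
{Ashby}: P→Ashby 8, Q→Ashby 9, R→Ashby 7, S→Ashby 3, T→Ashby 5, U→Ashby 9. Service cost 41.
{York}: service cost 51
{Kent}: service cost 60
Among all 4 size-1 choices, {Ashby} is lowest.

Choose Ashby only; total service cost 41.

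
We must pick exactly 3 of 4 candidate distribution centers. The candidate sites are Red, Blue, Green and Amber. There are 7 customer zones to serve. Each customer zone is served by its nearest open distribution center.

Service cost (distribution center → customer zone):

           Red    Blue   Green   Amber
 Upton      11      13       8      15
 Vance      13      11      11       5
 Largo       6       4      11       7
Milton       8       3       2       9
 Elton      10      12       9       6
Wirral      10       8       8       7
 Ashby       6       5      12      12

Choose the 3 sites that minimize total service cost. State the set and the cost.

Choose Blue, Green and Amber; total service cost 37.

With exactly 3 open, each customer zone uses its cheapest among the chosen.
{Blue, Green, Amber}: Upton→Green 8, Vance→Amber 5, Largo→Blue 4, Milton→Green 2, Elton→Amber 6, Wirral→Amber 7, Ashby→Blue 5. Service cost 37.
{Red, Green, Amber}: service cost 40
{Red, Blue, Amber}: service cost 41
Among all 4 size-3 choices, {Blue, Green, Amber} is lowest.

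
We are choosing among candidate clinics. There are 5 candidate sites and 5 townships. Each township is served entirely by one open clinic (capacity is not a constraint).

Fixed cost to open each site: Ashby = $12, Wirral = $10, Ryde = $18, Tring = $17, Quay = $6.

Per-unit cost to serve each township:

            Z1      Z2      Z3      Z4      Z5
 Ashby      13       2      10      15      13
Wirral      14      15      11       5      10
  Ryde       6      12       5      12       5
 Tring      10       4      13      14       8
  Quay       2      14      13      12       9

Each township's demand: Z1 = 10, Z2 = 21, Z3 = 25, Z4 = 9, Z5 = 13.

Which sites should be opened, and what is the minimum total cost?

For any fixed open set, each township goes to its cheapest open site; total = fixed + service.
{Ashby, Wirral, Ryde, Quay}: Z1→Quay 2·10=20, Z2→Ashby 2·21=42, Z3→Ryde 5·25=125, Z4→Wirral 5·9=45, Z5→Ryde 5·13=65. Service 297; fixed 46; total 343.
{Ashby, Wirral, Ryde, Tring, Quay}: service 297 + fixed 63 = 360
{Ashby, Wirral, Ryde}: service 337 + fixed 40 = 377
{Quay}: service 864 + fixed 6 = 870
No other subset beats 343.

Open Ashby, Wirral, Ryde and Quay; minimum total cost 343.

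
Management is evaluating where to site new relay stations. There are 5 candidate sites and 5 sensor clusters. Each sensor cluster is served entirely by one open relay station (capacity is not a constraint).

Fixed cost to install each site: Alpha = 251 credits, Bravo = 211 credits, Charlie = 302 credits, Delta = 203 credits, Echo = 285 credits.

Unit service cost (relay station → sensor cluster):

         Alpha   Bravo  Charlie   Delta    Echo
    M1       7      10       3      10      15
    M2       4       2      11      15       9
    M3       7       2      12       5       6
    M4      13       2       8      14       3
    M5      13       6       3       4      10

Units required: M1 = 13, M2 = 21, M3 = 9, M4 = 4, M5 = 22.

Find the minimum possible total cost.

Minimum total cost: 541

For any fixed open set, each sensor cluster goes to its cheapest open site; total = fixed + service.
{Bravo}: M1→Bravo 10·13=130, M2→Bravo 2·21=42, M3→Bravo 2·9=18, M4→Bravo 2·4=8, M5→Bravo 6·22=132. Service 330; fixed 211; total 541.
{Bravo, Charlie}: service 173 + fixed 513 = 686
{Bravo, Delta}: service 286 + fixed 414 = 700
{Alpha, Bravo, Charlie, Delta, Echo}: service 173 + fixed 1252 = 1425
No other subset beats 541.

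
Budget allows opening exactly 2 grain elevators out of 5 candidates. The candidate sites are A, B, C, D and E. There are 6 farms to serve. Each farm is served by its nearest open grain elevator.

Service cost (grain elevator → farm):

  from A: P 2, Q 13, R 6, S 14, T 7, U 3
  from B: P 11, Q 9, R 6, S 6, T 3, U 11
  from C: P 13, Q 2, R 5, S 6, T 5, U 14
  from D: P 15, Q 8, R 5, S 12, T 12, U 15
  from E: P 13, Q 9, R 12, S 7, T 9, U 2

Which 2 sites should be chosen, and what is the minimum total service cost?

Choose A and C; total service cost 23.

With exactly 2 open, each farm uses its cheapest among the chosen.
{A, C}: P→A 2, Q→C 2, R→C 5, S→C 6, T→C 5, U→A 3. Service cost 23.
{A, B}: service cost 29
{A, E}: service cost 33
Among all 10 size-2 choices, {A, C} is lowest.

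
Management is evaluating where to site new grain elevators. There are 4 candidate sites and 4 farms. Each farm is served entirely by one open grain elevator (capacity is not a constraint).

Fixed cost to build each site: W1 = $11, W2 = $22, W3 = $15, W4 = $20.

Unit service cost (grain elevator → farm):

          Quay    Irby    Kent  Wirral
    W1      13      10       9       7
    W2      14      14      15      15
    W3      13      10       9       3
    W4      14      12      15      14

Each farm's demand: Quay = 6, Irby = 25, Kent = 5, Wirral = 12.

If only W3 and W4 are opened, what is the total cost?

Each farm is assigned to its cheapest site among the open ones.
{W3, W4}: Quay→W3 13·6=78, Irby→W3 10·25=250, Kent→W3 9·5=45, Wirral→W3 3·12=36. Service 409; fixed 35; total 444.

Total cost: 444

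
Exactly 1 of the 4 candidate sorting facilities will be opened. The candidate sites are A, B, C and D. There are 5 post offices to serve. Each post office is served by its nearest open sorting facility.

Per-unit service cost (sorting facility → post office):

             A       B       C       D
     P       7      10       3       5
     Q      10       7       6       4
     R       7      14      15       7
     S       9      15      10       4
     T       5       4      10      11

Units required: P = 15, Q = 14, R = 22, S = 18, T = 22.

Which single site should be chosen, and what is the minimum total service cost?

Choose D only; total service cost 599.

With exactly 1 open, each post office uses its cheapest among the chosen.
{D}: P→D 5·15=75, Q→D 4·14=56, R→D 7·22=154, S→D 4·18=72, T→D 11·22=242. Service cost 599.
{A}: service cost 671
{C}: service cost 859
Among all 4 size-1 choices, {D} is lowest.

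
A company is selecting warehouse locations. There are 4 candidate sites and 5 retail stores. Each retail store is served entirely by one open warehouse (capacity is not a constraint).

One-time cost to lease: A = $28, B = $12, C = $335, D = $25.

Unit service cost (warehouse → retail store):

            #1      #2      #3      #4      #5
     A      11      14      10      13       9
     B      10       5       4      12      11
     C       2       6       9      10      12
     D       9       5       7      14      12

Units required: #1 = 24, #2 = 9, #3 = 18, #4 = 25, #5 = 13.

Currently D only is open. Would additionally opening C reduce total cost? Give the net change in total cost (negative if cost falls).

No — net change +67 (cost rises by 67).

Current service cost with {D}: 893.
Adding C: each retail store re-picks its cheapest; new service cost 625, saving 268.
Extra fixed cost: 335. Net change = 335 − 268 = 67.
(Totals: 918 → 985.)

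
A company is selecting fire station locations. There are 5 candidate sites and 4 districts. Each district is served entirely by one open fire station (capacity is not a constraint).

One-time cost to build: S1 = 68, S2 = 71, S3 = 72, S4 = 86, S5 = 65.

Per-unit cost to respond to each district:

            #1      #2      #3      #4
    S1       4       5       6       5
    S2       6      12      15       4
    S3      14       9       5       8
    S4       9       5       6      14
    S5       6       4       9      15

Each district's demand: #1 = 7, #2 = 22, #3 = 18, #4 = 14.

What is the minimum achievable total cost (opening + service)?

For any fixed open set, each district goes to its cheapest open site; total = fixed + service.
{S1}: #1→S1 4·7=28, #2→S1 5·22=110, #3→S1 6·18=108, #4→S1 5·14=70. Service 316; fixed 68; total 384.
{S1, S5}: service 294 + fixed 133 = 427
{S1, S3}: service 298 + fixed 140 = 438
{S1, S2, S3, S4, S5}: #1→S1 4·7=28, #2→S5 4·22=88, #3→S3 5·18=90, #4→S2 4·14=56. Service 262; fixed 362; total 624.
No other subset beats 384.

Minimum total cost: 384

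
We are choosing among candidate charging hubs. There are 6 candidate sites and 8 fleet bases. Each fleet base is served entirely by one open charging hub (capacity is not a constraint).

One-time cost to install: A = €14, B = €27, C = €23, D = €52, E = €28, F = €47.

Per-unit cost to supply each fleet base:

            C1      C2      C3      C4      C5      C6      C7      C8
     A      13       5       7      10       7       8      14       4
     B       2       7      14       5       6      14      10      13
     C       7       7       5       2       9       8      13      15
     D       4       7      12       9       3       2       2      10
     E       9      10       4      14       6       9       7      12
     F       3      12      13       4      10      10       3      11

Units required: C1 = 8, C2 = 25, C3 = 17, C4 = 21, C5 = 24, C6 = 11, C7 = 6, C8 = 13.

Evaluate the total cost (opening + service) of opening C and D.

Total cost: 645

Each fleet base is assigned to its cheapest site among the open ones.
{C, D}: C1→D 4·8=32, C2→C 7·25=175, C3→C 5·17=85, C4→C 2·21=42, C5→D 3·24=72, C6→D 2·11=22, C7→D 2·6=12, C8→D 10·13=130. Service 570; fixed 75; total 645.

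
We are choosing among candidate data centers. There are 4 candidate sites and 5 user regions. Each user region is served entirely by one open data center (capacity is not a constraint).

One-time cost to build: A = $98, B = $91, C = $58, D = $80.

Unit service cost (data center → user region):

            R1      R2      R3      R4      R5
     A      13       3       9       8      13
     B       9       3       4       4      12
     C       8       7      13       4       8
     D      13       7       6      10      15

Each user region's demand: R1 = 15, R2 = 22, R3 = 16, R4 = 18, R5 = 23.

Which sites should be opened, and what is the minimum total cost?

Open B and C; minimum total cost 655.

For any fixed open set, each user region goes to its cheapest open site; total = fixed + service.
{B, C}: R1→C 8·15=120, R2→B 3·22=66, R3→B 4·16=64, R4→B 4·18=72, R5→C 8·23=184. Service 506; fixed 149; total 655.
{B}: service 613 + fixed 91 = 704
{B, C, D}: R1→C 8·15=120, R2→B 3·22=66, R3→B 4·16=64, R4→B 4·18=72, R5→C 8·23=184. Service 506; fixed 229; total 735.
{A, B, C, D}: service 506 + fixed 327 = 833
No other subset beats 655.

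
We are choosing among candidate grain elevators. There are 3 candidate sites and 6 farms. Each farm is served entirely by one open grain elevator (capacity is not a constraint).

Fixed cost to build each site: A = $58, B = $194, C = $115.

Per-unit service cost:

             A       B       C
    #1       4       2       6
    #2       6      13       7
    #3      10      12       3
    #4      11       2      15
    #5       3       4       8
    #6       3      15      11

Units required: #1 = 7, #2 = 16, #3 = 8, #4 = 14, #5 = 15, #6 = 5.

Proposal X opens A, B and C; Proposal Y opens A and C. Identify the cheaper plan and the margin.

Proposal X: {A, B, C}: #1→B 2·7=14, #2→A 6·16=96, #3→C 3·8=24, #4→B 2·14=28, #5→A 3·15=45, #6→A 3·5=15. Service 222; fixed 367; total 589.
Proposal Y: {A, C}: #1→A 4·7=28, #2→A 6·16=96, #3→C 3·8=24, #4→A 11·14=154, #5→A 3·15=45, #6→A 3·5=15. Service 362; fixed 173; total 535.
Difference: |589 − 535| = 54.

Proposal Y is cheaper by 54.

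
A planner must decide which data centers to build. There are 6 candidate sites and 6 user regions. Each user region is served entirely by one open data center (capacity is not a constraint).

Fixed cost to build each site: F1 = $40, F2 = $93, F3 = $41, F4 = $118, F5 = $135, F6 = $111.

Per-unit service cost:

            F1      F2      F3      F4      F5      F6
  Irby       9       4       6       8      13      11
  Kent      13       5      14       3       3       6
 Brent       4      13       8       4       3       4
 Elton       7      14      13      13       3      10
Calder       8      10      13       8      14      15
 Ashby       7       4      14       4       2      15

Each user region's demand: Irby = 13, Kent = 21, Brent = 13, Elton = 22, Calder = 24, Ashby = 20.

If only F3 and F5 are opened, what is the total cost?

Total cost: 774

Each user region is assigned to its cheapest site among the open ones.
{F3, F5}: Irby→F3 6·13=78, Kent→F5 3·21=63, Brent→F5 3·13=39, Elton→F5 3·22=66, Calder→F3 13·24=312, Ashby→F5 2·20=40. Service 598; fixed 176; total 774.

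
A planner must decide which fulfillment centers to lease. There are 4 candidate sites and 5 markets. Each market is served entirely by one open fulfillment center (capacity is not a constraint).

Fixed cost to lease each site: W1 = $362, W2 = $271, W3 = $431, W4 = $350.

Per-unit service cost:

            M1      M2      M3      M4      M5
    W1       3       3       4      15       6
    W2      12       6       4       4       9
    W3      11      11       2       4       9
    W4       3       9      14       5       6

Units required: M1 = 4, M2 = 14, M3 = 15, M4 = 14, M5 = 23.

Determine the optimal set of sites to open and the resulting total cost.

For any fixed open set, each market goes to its cheapest open site; total = fixed + service.
{W2}: M1→W2 12·4=48, M2→W2 6·14=84, M3→W2 4·15=60, M4→W2 4·14=56, M5→W2 9·23=207. Service 455; fixed 271; total 726.
{W1}: service 462 + fixed 362 = 824
{W4}: service 556 + fixed 350 = 906
{W1, W2, W3, W4}: M1→W1 3·4=12, M2→W1 3·14=42, M3→W3 2·15=30, M4→W2 4·14=56, M5→W1 6·23=138. Service 278; fixed 1414; total 1692.
No other subset beats 726.

Open W2 only; minimum total cost 726.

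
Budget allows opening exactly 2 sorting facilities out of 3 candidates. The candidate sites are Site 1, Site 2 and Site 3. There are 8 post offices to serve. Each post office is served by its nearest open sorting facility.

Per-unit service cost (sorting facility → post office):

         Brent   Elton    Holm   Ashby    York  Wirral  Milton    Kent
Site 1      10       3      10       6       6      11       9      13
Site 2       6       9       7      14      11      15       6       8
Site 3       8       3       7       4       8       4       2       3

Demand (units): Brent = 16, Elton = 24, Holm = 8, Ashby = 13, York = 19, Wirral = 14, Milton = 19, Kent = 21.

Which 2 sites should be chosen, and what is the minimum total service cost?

With exactly 2 open, each post office uses its cheapest among the chosen.
{Site 1, Site 3}: Brent→Site 3 8·16=128, Elton→Site 1 3·24=72, Holm→Site 3 7·8=56, Ashby→Site 3 4·13=52, York→Site 1 6·19=114, Wirral→Site 3 4·14=56, Milton→Site 3 2·19=38, Kent→Site 3 3·21=63. Service cost 579.
{Site 2, Site 3}: service cost 585
{Site 1, Site 2}: service cost 852
Among all 3 size-2 choices, {Site 1, Site 3} is lowest.

Choose Site 1 and Site 3; total service cost 579.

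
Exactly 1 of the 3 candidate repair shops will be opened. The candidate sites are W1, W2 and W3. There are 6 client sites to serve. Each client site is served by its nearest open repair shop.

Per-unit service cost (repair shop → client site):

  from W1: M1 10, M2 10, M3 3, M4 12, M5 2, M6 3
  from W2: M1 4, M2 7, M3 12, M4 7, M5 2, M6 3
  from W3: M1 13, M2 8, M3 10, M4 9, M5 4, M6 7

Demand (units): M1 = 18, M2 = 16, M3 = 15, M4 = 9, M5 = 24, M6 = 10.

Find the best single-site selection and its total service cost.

With exactly 1 open, each client site uses its cheapest among the chosen.
{W2}: M1→W2 4·18=72, M2→W2 7·16=112, M3→W2 12·15=180, M4→W2 7·9=63, M5→W2 2·24=48, M6→W2 3·10=30. Service cost 505.
{W1}: service cost 571
{W3}: service cost 759
Among all 3 size-1 choices, {W2} is lowest.

Choose W2 only; total service cost 505.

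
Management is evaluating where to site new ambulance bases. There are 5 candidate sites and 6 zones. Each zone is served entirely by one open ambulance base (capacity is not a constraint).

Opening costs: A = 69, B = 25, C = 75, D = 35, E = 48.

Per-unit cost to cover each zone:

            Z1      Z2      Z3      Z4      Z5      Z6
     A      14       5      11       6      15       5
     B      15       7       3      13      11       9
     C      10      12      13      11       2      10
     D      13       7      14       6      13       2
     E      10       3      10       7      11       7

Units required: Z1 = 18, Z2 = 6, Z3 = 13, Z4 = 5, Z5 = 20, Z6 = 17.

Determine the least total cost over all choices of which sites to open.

Minimum total cost: 500

For any fixed open set, each zone goes to its cheapest open site; total = fixed + service.
{B, C, D}: Z1→C 10·18=180, Z2→B 7·6=42, Z3→B 3·13=39, Z4→D 6·5=30, Z5→C 2·20=40, Z6→D 2·17=34. Service 365; fixed 135; total 500.
{B, C, D, E}: Z1→C 10·18=180, Z2→E 3·6=18, Z3→B 3·13=39, Z4→D 6·5=30, Z5→C 2·20=40, Z6→D 2·17=34. Service 341; fixed 183; total 524.
{A, B, C, D}: Z1→C 10·18=180, Z2→A 5·6=30, Z3→B 3·13=39, Z4→A 6·5=30, Z5→C 2·20=40, Z6→D 2·17=34. Service 353; fixed 204; total 557.
{A, B, C, D, E}: service 341 + fixed 252 = 593
No other subset beats 500.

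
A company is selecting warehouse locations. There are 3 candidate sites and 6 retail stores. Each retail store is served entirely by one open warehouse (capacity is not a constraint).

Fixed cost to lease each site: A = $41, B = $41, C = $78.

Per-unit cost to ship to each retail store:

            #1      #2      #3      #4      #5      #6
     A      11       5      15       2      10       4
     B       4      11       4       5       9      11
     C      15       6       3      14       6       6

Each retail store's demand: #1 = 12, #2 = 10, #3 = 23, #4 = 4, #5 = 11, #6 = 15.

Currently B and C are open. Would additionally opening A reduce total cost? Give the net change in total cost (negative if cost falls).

Yes — net change −11 (cost falls by 11).

Current service cost with {B, C}: 353.
Adding A: each retail store re-picks its cheapest; new service cost 301, saving 52.
Extra fixed cost: 41. Net change = 41 − 52 = -11.
(Totals: 472 → 461.)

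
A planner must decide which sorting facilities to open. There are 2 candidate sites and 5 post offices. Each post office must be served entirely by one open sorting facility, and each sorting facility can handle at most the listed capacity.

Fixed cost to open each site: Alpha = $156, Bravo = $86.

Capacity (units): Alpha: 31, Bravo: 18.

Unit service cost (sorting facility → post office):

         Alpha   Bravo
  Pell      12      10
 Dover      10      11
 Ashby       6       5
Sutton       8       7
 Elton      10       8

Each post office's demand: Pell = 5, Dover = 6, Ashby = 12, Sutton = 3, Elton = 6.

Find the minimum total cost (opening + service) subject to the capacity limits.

Minimum total cost: 493

Open {Alpha, Bravo}: Pell→Bravo 10·5=50, Dover→Alpha 10·6=60, Ashby→Alpha 6·12=72, Sutton→Bravo 7·3=21, Elton→Bravo 8·6=48.
Loads: Alpha carries 18/31, Bravo carries 14/18. Service 251; fixed 242; total 493.
Next best feasible plan costs 494.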